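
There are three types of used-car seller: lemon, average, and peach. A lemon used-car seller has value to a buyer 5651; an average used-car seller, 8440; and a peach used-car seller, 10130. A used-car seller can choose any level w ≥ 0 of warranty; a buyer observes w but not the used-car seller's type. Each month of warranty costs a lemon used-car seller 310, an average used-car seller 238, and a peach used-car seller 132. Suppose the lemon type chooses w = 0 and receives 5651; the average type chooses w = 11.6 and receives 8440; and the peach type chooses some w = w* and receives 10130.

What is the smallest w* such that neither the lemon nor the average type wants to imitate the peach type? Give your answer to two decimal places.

18.70

Lemon type (on-path payoff 5651) won't mimic when 5651 ≥ 10130 − 310·w*, i.e. w* ≥ 14.45.
Average type (on-path payoff 8440 − 238×11.6 = 5679.2) won't mimic when 5679.2 ≥ 10130 − 238·w*, i.e. w* ≥ 18.70.
Both must hold, so w* = max(14.45, 18.70) = 18.70. The average type's constraint binds.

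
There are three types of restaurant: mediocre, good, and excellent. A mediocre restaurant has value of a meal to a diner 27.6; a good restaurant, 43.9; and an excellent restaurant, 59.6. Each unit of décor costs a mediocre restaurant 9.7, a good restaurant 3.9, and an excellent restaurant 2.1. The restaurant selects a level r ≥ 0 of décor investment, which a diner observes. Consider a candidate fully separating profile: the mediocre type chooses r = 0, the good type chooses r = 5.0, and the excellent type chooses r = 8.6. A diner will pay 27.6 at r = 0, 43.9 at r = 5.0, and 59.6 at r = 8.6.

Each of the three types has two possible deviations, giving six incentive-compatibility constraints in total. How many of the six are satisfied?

4

Excellent (own payoff 59.6 − 2.1×8.6 = 41.54): to r=0 gives 27.6 → no gain ✓; to r=5.0 gives 43.9 − 2.1×5.0 = 33.4 → no gain ✓.
Good (own payoff 43.9 − 3.9×5.0 = 24.4): to r=0 gives 27.6 → profitable ✗; to r=8.6 gives 59.6 − 3.9×8.6 = 26.06 → profitable ✗.
Mediocre (own payoff 27.6): to r=5.0 gives 43.9 − 9.7×5.0 = -4.6 → no gain ✓; to r=8.6 gives 59.6 − 9.7×8.6 = -23.82 → no gain ✓.
4 of the 6 constraints hold; not an equilibrium.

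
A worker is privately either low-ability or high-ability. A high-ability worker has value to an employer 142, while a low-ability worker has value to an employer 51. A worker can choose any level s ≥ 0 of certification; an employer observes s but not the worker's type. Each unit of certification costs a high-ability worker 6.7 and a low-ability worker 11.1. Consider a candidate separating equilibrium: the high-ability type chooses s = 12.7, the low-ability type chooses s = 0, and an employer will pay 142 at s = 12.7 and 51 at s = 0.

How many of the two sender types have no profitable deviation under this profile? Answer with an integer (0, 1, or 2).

2

Low-ability type: stay at 0 → 51; mimic → 142 − 11.1 × 12.7 = 1.03. IC holds (51 ≥ 1.03).
High-ability type: signal → 142 − 6.7 × 12.7 = 56.91; deviate to 0 → 51. IC holds (56.91 ≥ 51).
2 of 2 constraints hold, so this is a separating equilibrium.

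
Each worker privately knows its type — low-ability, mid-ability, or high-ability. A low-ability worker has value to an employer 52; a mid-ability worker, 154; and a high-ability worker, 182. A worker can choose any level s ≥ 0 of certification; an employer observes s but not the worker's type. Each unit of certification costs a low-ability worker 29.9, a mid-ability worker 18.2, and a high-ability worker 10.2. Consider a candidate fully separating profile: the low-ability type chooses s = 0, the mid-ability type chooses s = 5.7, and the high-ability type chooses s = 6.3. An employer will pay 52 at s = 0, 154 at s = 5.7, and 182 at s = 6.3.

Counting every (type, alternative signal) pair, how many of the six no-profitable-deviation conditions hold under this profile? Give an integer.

Low-ability (own payoff 52): to s=5.7 gives 154 − 29.9×5.7 = -16.43 → no gain ✓; to s=6.3 gives 182 − 29.9×6.3 = -6.37 → no gain ✓.
High-ability (own payoff 182 − 10.2×6.3 = 117.74): to s=0 gives 52 → no gain ✓; to s=5.7 gives 154 − 10.2×5.7 = 95.86 → no gain ✓.
Mid-ability (own payoff 154 − 18.2×5.7 = 50.26): to s=0 gives 52 → profitable ✗; to s=6.3 gives 182 − 18.2×6.3 = 67.34 → profitable ✗.
4 of the 6 constraints hold; not an equilibrium.

4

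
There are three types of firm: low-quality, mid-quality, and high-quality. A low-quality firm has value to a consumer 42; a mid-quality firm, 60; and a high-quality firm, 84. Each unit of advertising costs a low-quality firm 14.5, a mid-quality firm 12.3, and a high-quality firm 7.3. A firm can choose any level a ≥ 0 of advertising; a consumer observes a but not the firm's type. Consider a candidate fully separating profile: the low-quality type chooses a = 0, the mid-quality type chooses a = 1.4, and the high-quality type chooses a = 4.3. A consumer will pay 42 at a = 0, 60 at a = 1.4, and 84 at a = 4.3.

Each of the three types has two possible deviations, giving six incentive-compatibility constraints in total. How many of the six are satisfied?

High-quality (own payoff 84 − 7.3×4.3 = 52.61): to a=0 gives 42 → no gain ✓; to a=1.4 gives 60 − 7.3×1.4 = 49.78 → no gain ✓.
Low-quality (own payoff 42): to a=1.4 gives 60 − 14.5×1.4 = 39.7 → no gain ✓; to a=4.3 gives 84 − 14.5×4.3 = 21.65 → no gain ✓.
Mid-quality (own payoff 60 − 12.3×1.4 = 42.78): to a=0 gives 42 → no gain ✓; to a=4.3 gives 84 − 12.3×4.3 = 31.11 → no gain ✓.
6 of the 6 constraints hold; this profile is a separating equilibrium.

6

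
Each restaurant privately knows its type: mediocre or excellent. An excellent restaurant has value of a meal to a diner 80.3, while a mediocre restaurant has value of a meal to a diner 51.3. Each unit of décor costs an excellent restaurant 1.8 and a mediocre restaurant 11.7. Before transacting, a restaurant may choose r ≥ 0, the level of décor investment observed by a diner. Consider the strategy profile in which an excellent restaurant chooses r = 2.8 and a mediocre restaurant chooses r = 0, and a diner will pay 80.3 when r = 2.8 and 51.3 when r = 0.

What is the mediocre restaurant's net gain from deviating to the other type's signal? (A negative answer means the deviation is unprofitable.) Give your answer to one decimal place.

Playing r = 0 the mediocre restaurant receives 51.3.
Deviating to r = 2.8 brings payment 80.3 at cost 11.7 × 2.8 = 32.76, netting 47.54.
Gain from deviating: 47.54 − 51.3 = -3.76, i.e. -3.8 to one decimal place.
The gain is negative, so the mediocre type's incentive-compatibility constraint is satisfied.

-3.8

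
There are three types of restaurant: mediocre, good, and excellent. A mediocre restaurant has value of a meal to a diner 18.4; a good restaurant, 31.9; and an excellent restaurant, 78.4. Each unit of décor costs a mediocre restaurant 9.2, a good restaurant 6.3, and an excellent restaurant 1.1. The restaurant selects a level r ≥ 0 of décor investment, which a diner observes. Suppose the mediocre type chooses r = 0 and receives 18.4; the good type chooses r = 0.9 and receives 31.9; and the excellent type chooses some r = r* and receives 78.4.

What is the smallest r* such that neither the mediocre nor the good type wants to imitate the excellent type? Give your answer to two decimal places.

Good type (on-path payoff 31.9 − 6.3×0.9 = 26.23) won't mimic when 26.23 ≥ 78.4 − 6.3·r*, i.e. r* ≥ 8.28.
Mediocre type (on-path payoff 18.4) won't mimic when 18.4 ≥ 78.4 − 9.2·r*, i.e. r* ≥ 6.52.
Both must hold, so r* = max(6.52, 8.28) = 8.28. The good type's constraint binds.

8.28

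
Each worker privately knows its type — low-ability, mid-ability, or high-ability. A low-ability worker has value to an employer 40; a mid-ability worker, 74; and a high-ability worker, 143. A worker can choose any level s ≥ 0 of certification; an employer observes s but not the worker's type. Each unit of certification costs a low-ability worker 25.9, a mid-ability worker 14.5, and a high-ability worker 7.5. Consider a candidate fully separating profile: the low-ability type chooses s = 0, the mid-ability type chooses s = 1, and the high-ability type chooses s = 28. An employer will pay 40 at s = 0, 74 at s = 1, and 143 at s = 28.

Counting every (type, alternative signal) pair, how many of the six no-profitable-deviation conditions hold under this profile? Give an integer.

Mid-ability (own payoff 74 − 14.5×1 = 59.5): to s=0 gives 40 → no gain ✓; to s=28 gives 143 − 14.5×28 = -263 → no gain ✓.
Low-ability (own payoff 40): to s=1 gives 74 − 25.9×1 = 48.1 → profitable ✗; to s=28 gives 143 − 25.9×28 = -582.2 → no gain ✓.
High-ability (own payoff 143 − 7.5×28 = -67): to s=0 gives 40 → profitable ✗; to s=1 gives 74 − 7.5×1 = 66.5 → profitable ✗.
3 of the 6 constraints hold; not an equilibrium.

3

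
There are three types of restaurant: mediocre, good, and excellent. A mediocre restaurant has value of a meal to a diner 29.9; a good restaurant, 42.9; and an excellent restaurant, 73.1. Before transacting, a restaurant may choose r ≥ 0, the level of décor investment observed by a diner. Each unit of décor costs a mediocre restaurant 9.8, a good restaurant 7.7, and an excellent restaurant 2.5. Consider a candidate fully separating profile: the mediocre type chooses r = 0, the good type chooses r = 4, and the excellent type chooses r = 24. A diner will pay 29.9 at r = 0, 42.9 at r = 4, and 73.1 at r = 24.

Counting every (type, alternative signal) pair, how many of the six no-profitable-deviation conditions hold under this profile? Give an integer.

Mediocre (own payoff 29.9): to r=4 gives 42.9 − 9.8×4 = 3.7 → no gain ✓; to r=24 gives 73.1 − 9.8×24 = -162.1 → no gain ✓.
Good (own payoff 42.9 − 7.7×4 = 12.1): to r=0 gives 29.9 → profitable ✗; to r=24 gives 73.1 − 7.7×24 = -111.7 → no gain ✓.
Excellent (own payoff 73.1 − 2.5×24 = 13.1): to r=0 gives 29.9 → profitable ✗; to r=4 gives 42.9 − 2.5×4 = 32.9 → profitable ✗.
3 of the 6 constraints hold; not an equilibrium.

3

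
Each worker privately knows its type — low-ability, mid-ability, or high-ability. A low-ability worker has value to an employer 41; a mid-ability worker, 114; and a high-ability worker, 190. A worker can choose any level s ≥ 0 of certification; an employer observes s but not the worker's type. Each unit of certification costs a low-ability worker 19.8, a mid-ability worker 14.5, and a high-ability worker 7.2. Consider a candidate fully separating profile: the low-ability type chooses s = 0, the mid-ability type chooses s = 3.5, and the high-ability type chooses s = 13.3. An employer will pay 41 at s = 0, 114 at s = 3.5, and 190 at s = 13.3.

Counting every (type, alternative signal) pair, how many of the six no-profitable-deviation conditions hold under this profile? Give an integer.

Mid-ability (own payoff 114 − 14.5×3.5 = 63.25): to s=0 gives 41 → no gain ✓; to s=13.3 gives 190 − 14.5×13.3 = -2.85 → no gain ✓.
High-ability (own payoff 190 − 7.2×13.3 = 94.24): to s=0 gives 41 → no gain ✓; to s=3.5 gives 114 − 7.2×3.5 = 88.8 → no gain ✓.
Low-ability (own payoff 41): to s=3.5 gives 114 − 19.8×3.5 = 44.7 → profitable ✗; to s=13.3 gives 190 − 19.8×13.3 = -73.34 → no gain ✓.
5 of the 6 constraints hold; not an equilibrium.

5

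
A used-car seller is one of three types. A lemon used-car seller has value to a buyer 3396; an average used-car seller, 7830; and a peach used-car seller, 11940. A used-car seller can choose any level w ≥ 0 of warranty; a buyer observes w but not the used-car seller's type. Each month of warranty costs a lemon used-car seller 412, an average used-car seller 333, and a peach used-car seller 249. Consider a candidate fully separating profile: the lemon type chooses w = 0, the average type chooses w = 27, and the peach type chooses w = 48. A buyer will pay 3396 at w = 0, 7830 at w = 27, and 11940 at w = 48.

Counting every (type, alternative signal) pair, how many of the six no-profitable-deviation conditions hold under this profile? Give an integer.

Lemon (own payoff 3396): to w=27 gives 7830 − 412×27 = -3294 → no gain ✓; to w=48 gives 11940 − 412×48 = -7836 → no gain ✓.
Average (own payoff 7830 − 333×27 = -1161): to w=0 gives 3396 → profitable ✗; to w=48 gives 11940 − 333×48 = -4044 → no gain ✓.
Peach (own payoff 11940 − 249×48 = -12): to w=0 gives 3396 → profitable ✗; to w=27 gives 7830 − 249×27 = 1107 → profitable ✗.
3 of the 6 constraints hold; not an equilibrium.

3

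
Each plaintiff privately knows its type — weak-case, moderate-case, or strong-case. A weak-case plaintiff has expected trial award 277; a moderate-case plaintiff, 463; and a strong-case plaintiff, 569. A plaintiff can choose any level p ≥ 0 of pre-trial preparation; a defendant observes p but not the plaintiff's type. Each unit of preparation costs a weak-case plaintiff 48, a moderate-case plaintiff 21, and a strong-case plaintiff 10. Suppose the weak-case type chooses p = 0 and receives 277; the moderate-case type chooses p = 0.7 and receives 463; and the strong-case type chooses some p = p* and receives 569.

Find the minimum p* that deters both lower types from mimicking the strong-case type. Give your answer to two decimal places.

6.08

Weak-case type (on-path payoff 277) won't mimic when 277 ≥ 569 − 48·p*, i.e. p* ≥ 6.08.
Moderate-case type (on-path payoff 463 − 21×0.7 = 448.3) won't mimic when 448.3 ≥ 569 − 21·p*, i.e. p* ≥ 5.75.
Both must hold, so p* = max(6.08, 5.75) = 6.08. The weak-case type's constraint binds.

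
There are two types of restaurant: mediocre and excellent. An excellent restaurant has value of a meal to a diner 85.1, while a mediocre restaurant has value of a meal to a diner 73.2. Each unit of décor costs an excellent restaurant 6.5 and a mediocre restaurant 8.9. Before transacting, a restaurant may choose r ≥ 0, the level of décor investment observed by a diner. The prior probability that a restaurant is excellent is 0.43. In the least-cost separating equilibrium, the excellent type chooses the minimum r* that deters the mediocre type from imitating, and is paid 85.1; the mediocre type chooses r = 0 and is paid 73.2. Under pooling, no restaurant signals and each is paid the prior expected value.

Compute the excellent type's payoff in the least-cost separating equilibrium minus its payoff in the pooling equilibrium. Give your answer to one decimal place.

-1.9

Least-cost separating signal: r* solves 73.2 = 85.1 − 8.9·r*, so r* = (85.1 − 73.2)/8.9 ≈ 1.3371.
Excellent type's separating payoff: 85.1 − 6.5 × r* = 85.1 − 6.5 × (85.1 − 73.2)/8.9 = 85.1 − 77.35/8.9 ≈ 76.409.
Pooling payoff: 0.43 × 85.1 + 0.57 × 73.2 = 78.317.
Difference: 76.409 − 78.317 = -1.908, i.e. -1.9 to one decimal place.
The excellent type would prefer the pooling outcome.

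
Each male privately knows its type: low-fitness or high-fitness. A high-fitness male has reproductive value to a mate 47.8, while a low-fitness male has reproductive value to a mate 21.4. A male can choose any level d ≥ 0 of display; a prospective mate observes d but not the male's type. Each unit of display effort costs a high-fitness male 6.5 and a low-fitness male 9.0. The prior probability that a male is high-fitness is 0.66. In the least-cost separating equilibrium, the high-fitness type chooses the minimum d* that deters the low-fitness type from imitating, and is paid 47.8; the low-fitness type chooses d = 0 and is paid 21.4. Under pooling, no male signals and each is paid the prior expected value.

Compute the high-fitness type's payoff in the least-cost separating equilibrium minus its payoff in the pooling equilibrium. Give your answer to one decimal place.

-10.1

Least-cost separating signal: d* solves 21.4 = 47.8 − 9.0·d*, so d* = (47.8 − 21.4)/9.0 ≈ 2.9333.
High-fitness type's separating payoff: 47.8 − 6.5 × d* = 47.8 − 6.5 × (47.8 − 21.4)/9.0 = 47.8 − 171.6/9.0 ≈ 28.733.
Pooling payoff: 0.66 × 47.8 + 0.34 × 21.4 = 38.824.
Difference: 28.733 − 38.824 = -10.091, i.e. -10.1 to one decimal place.
The high-fitness type would prefer the pooling outcome.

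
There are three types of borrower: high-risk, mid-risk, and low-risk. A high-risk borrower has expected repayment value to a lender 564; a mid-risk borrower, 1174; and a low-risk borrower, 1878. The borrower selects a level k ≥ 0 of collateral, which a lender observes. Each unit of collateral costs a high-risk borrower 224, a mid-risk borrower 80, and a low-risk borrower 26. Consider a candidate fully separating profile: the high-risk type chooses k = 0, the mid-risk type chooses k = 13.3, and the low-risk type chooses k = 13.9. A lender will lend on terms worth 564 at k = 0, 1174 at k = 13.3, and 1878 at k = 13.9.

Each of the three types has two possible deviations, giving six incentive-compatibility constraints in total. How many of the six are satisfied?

4

High-risk (own payoff 564): to k=13.3 gives 1174 − 224×13.3 = -1805.2 → no gain ✓; to k=13.9 gives 1878 − 224×13.9 = -1235.6 → no gain ✓.
Low-risk (own payoff 1878 − 26×13.9 = 1516.6): to k=0 gives 564 → no gain ✓; to k=13.3 gives 1174 − 26×13.3 = 828.2 → no gain ✓.
Mid-risk (own payoff 1174 − 80×13.3 = 110): to k=0 gives 564 → profitable ✗; to k=13.9 gives 1878 − 80×13.9 = 766 → profitable ✗.
4 of the 6 constraints hold; not an equilibrium.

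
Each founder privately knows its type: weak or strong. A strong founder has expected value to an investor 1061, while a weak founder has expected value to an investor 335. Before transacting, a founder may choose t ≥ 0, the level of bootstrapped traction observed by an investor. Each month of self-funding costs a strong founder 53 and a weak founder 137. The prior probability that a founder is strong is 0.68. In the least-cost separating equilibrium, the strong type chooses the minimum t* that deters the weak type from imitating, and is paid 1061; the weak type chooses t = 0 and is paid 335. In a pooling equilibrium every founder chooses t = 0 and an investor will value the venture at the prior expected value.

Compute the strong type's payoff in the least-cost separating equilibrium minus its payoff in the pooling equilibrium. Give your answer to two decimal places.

Least-cost separating signal: t* solves 335 = 1061 − 137·t*, so t* = (1061 − 335)/137 ≈ 5.2993.
Strong type's separating payoff: 1061 − 53 × t* = 1061 − 53 × (1061 − 335)/137 = 1061 − 38478/137 ≈ 780.1387.
Pooling payoff: 0.68 × 1061 + 0.32 × 335 = 828.68.
Difference: 780.1387 − 828.68 = -48.5413, i.e. -48.54 to two decimal places.
The strong type would prefer the pooling outcome.

-48.54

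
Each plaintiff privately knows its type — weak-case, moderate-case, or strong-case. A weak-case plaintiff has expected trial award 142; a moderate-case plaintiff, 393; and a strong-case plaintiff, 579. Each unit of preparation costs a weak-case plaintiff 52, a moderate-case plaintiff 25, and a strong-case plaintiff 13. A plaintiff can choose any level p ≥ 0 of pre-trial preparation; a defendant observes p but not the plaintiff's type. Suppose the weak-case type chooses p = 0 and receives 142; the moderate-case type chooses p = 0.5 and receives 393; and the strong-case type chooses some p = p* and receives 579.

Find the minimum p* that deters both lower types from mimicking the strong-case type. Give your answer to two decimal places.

Weak-case type (on-path payoff 142) won't mimic when 142 ≥ 579 − 52·p*, i.e. p* ≥ 8.40.
Moderate-case type (on-path payoff 393 − 25×0.5 = 380.5) won't mimic when 380.5 ≥ 579 − 25·p*, i.e. p* ≥ 7.94.
Both must hold, so p* = max(8.40, 7.94) = 8.40. The weak-case type's constraint binds.

8.40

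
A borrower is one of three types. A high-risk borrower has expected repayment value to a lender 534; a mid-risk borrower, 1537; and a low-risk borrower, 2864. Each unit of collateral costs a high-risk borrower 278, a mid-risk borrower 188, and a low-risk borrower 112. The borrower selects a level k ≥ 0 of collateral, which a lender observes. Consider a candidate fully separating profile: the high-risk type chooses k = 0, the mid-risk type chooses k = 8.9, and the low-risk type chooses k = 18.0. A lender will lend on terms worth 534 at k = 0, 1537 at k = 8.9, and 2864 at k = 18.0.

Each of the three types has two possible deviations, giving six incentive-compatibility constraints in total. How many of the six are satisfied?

Low-risk (own payoff 2864 − 112×18.0 = 848): to k=0 gives 534 → no gain ✓; to k=8.9 gives 1537 − 112×8.9 = 540.2 → no gain ✓.
High-risk (own payoff 534): to k=8.9 gives 1537 − 278×8.9 = -937.2 → no gain ✓; to k=18.0 gives 2864 − 278×18.0 = -2140 → no gain ✓.
Mid-risk (own payoff 1537 − 188×8.9 = -136.2): to k=0 gives 534 → profitable ✗; to k=18.0 gives 2864 − 188×18.0 = -520 → no gain ✓.
5 of the 6 constraints hold; not an equilibrium.

5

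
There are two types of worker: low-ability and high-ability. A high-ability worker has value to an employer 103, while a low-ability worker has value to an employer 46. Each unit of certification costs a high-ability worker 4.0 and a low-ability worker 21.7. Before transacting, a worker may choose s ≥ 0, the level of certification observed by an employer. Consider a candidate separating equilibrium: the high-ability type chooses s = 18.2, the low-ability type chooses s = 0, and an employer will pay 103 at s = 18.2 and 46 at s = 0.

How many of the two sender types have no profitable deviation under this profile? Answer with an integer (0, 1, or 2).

1

Low-ability type: stay at 0 → 46; mimic → 103 − 21.7 × 18.2 = -291.94. IC holds (46 ≥ -291.94).
High-ability type: signal → 103 − 4.0 × 18.2 = 30.2; deviate to 0 → 46. IC fails (30.2 < 46).
1 of 2 constraints hold, so this profile is not an equilibrium.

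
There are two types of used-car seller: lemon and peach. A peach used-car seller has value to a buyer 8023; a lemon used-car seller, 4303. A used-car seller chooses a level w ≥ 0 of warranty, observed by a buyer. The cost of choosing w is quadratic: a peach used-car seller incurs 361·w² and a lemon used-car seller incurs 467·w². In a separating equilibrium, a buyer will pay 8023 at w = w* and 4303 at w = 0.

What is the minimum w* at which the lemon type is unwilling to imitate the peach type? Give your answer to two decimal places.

2.82

The lemon type at w = 0 receives 4303; imitating at w* yields 8023 − 467·w*².
Indifference: 4303 = 8023 − 467·w*², so w*² = (8023 − 4303) / 467 ≈ 7.9657.
w* = √7.9657 ≈ 2.82.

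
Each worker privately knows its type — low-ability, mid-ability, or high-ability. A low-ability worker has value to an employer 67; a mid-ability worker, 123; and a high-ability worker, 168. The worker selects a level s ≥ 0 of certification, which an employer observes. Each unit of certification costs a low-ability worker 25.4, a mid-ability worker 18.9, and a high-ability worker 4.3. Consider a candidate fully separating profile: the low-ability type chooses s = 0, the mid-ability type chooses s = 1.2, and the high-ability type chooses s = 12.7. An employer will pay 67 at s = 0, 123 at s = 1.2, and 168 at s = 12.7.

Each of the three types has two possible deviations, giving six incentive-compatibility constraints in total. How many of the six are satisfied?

4

Mid-ability (own payoff 123 − 18.9×1.2 = 100.32): to s=0 gives 67 → no gain ✓; to s=12.7 gives 168 − 18.9×12.7 = -72.03 → no gain ✓.
Low-ability (own payoff 67): to s=1.2 gives 123 − 25.4×1.2 = 92.52 → profitable ✗; to s=12.7 gives 168 − 25.4×12.7 = -154.58 → no gain ✓.
High-ability (own payoff 168 − 4.3×12.7 = 113.39): to s=0 gives 67 → no gain ✓; to s=1.2 gives 123 − 4.3×1.2 = 117.84 → profitable ✗.
4 of the 6 constraints hold; not an equilibrium.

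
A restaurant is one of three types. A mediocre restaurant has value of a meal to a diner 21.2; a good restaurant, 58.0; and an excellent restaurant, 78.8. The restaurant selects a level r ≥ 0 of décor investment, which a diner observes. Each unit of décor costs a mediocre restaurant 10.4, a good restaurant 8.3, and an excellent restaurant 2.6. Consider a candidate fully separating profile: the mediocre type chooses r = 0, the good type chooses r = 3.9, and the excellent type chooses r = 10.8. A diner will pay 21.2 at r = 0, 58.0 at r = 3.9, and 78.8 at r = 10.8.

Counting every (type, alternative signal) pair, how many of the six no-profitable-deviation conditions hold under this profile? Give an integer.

6

Mediocre (own payoff 21.2): to r=3.9 gives 58.0 − 10.4×3.9 = 17.44 → no gain ✓; to r=10.8 gives 78.8 − 10.4×10.8 = -33.52 → no gain ✓.
Good (own payoff 58.0 − 8.3×3.9 = 25.63): to r=0 gives 21.2 → no gain ✓; to r=10.8 gives 78.8 − 8.3×10.8 = -10.84 → no gain ✓.
Excellent (own payoff 78.8 − 2.6×10.8 = 50.72): to r=0 gives 21.2 → no gain ✓; to r=3.9 gives 58.0 − 2.6×3.9 = 47.86 → no gain ✓.
6 of the 6 constraints hold; this profile is a separating equilibrium.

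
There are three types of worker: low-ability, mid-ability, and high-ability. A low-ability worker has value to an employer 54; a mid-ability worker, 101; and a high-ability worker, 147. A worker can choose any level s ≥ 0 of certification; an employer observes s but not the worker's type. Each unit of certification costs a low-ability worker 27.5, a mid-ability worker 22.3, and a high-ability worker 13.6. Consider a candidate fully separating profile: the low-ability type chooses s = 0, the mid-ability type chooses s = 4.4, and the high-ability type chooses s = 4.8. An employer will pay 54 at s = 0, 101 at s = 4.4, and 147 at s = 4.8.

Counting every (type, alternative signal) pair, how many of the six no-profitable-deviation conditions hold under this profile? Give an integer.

4

High-ability (own payoff 147 − 13.6×4.8 = 81.72): to s=0 gives 54 → no gain ✓; to s=4.4 gives 101 − 13.6×4.4 = 41.16 → no gain ✓.
Mid-ability (own payoff 101 − 22.3×4.4 = 2.88): to s=0 gives 54 → profitable ✗; to s=4.8 gives 147 − 22.3×4.8 = 39.96 → profitable ✗.
Low-ability (own payoff 54): to s=4.4 gives 101 − 27.5×4.4 = -20 → no gain ✓; to s=4.8 gives 147 − 27.5×4.8 = 15 → no gain ✓.
4 of the 6 constraints hold; not an equilibrium.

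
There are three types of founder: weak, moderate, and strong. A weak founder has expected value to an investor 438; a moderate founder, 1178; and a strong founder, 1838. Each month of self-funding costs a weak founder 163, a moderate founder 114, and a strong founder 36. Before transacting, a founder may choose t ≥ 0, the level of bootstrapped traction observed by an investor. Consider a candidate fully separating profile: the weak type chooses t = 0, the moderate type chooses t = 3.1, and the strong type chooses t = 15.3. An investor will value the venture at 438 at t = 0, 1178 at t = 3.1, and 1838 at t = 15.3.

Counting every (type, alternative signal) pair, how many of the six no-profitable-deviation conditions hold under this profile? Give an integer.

Moderate (own payoff 1178 − 114×3.1 = 824.6): to t=0 gives 438 → no gain ✓; to t=15.3 gives 1838 − 114×15.3 = 93.8 → no gain ✓.
Weak (own payoff 438): to t=3.1 gives 1178 − 163×3.1 = 672.7 → profitable ✗; to t=15.3 gives 1838 − 163×15.3 = -655.9 → no gain ✓.
Strong (own payoff 1838 − 36×15.3 = 1287.2): to t=0 gives 438 → no gain ✓; to t=3.1 gives 1178 − 36×3.1 = 1066.4 → no gain ✓.
5 of the 6 constraints hold; not an equilibrium.

5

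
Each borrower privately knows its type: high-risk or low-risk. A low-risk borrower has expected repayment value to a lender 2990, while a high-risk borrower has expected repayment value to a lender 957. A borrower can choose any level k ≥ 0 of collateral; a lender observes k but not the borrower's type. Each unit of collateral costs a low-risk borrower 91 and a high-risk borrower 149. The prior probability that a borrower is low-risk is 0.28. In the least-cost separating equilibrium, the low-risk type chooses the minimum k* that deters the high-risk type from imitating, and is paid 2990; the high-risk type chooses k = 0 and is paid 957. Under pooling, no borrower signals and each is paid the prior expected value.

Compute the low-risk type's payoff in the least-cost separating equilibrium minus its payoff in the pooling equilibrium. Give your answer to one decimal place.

222.1

Least-cost separating signal: k* solves 957 = 2990 − 149·k*, so k* = (2990 − 957)/149 ≈ 13.6443.
Low-risk type's separating payoff: 2990 − 91 × k* = 2990 − 91 × (2990 − 957)/149 = 2990 − 185003/149 ≈ 1748.369.
Pooling payoff: 0.28 × 2990 + 0.72 × 957 = 1526.24.
Difference: 1748.369 − 1526.24 = 222.129, i.e. 222.1 to one decimal place.
The low-risk type prefers to separate.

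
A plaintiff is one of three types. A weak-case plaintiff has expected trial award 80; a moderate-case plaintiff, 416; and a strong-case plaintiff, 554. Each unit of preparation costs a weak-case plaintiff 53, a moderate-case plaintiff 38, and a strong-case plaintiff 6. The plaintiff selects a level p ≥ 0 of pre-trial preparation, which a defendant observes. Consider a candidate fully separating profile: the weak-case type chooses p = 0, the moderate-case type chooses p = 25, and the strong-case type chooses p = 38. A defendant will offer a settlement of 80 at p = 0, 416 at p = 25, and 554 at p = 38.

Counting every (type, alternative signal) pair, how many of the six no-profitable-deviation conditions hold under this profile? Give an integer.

5

Strong-case (own payoff 554 − 6×38 = 326): to p=0 gives 80 → no gain ✓; to p=25 gives 416 − 6×25 = 266 → no gain ✓.
Moderate-case (own payoff 416 − 38×25 = -534): to p=0 gives 80 → profitable ✗; to p=38 gives 554 − 38×38 = -890 → no gain ✓.
Weak-case (own payoff 80): to p=25 gives 416 − 53×25 = -909 → no gain ✓; to p=38 gives 554 − 53×38 = -1460 → no gain ✓.
5 of the 6 constraints hold; not an equilibrium.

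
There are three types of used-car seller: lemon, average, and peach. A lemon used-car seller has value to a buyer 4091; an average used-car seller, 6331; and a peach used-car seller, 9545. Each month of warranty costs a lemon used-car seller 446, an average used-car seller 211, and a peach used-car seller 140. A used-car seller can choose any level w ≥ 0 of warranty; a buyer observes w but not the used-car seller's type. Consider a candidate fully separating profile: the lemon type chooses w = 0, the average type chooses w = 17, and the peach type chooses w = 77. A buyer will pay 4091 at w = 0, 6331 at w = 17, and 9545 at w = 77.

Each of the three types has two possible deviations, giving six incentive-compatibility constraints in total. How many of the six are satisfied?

Lemon (own payoff 4091): to w=17 gives 6331 − 446×17 = -1251 → no gain ✓; to w=77 gives 9545 − 446×77 = -24797 → no gain ✓.
Peach (own payoff 9545 − 140×77 = -1235): to w=0 gives 4091 → profitable ✗; to w=17 gives 6331 − 140×17 = 3951 → profitable ✗.
Average (own payoff 6331 − 211×17 = 2744): to w=0 gives 4091 → profitable ✗; to w=77 gives 9545 − 211×77 = -6702 → no gain ✓.
3 of the 6 constraints hold; not an equilibrium.

3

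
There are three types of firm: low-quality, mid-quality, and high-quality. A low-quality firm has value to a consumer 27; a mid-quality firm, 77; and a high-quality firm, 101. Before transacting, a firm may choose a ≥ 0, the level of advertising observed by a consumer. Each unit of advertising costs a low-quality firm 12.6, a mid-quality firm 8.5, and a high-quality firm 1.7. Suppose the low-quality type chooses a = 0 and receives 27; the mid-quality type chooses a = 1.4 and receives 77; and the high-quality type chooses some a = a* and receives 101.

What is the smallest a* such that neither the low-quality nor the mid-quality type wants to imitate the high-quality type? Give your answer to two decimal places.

Mid-quality type (on-path payoff 77 − 8.5×1.4 = 65.1) won't mimic when 65.1 ≥ 101 − 8.5·a*, i.e. a* ≥ 4.22.
Low-quality type (on-path payoff 27) won't mimic when 27 ≥ 101 − 12.6·a*, i.e. a* ≥ 5.87.
Both must hold, so a* = max(5.87, 4.22) = 5.87. The low-quality type's constraint binds.

5.87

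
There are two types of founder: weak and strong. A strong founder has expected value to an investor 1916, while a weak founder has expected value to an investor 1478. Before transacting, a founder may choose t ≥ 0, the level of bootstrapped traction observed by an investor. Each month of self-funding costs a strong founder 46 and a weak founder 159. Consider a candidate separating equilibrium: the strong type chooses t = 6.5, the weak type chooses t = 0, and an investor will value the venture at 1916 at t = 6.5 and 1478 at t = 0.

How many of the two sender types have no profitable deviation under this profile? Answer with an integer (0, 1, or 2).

Strong type: signal → 1916 − 46 × 6.5 = 1617; deviate to 0 → 1478. IC holds (1617 ≥ 1478).
Weak type: stay at 0 → 1478; mimic → 1916 − 159 × 6.5 = 882.5. IC holds (1478 ≥ 882.5).
2 of 2 constraints hold, so this is a separating equilibrium.

2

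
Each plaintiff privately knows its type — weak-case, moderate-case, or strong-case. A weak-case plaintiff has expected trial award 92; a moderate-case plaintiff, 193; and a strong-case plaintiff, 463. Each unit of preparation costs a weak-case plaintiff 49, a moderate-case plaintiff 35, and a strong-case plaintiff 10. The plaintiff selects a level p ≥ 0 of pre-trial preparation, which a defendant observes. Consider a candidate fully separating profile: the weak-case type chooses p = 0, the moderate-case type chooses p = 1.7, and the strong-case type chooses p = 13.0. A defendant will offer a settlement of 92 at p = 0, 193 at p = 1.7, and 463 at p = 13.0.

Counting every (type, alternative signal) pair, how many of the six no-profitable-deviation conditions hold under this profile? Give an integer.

5

Strong-case (own payoff 463 − 10×13.0 = 333): to p=0 gives 92 → no gain ✓; to p=1.7 gives 193 − 10×1.7 = 176 → no gain ✓.
Weak-case (own payoff 92): to p=1.7 gives 193 − 49×1.7 = 109.7 → profitable ✗; to p=13.0 gives 463 − 49×13.0 = -174 → no gain ✓.
Moderate-case (own payoff 193 − 35×1.7 = 133.5): to p=0 gives 92 → no gain ✓; to p=13.0 gives 463 − 35×13.0 = 8 → no gain ✓.
5 of the 6 constraints hold; not an equilibrium.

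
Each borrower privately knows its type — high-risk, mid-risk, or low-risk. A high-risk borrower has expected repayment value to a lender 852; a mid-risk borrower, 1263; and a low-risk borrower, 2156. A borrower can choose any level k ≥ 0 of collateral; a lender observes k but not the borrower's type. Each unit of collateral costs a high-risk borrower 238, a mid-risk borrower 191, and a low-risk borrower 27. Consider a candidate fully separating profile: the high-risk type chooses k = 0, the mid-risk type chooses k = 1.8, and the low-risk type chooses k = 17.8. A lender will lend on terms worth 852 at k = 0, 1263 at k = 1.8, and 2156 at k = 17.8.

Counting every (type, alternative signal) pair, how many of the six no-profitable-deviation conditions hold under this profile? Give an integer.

High-risk (own payoff 852): to k=1.8 gives 1263 − 238×1.8 = 834.6 → no gain ✓; to k=17.8 gives 2156 − 238×17.8 = -2080.4 → no gain ✓.
Mid-risk (own payoff 1263 − 191×1.8 = 919.2): to k=0 gives 852 → no gain ✓; to k=17.8 gives 2156 − 191×17.8 = -1243.8 → no gain ✓.
Low-risk (own payoff 2156 − 27×17.8 = 1675.4): to k=0 gives 852 → no gain ✓; to k=1.8 gives 1263 − 27×1.8 = 1214.4 → no gain ✓.
6 of the 6 constraints hold; this profile is a separating equilibrium.

6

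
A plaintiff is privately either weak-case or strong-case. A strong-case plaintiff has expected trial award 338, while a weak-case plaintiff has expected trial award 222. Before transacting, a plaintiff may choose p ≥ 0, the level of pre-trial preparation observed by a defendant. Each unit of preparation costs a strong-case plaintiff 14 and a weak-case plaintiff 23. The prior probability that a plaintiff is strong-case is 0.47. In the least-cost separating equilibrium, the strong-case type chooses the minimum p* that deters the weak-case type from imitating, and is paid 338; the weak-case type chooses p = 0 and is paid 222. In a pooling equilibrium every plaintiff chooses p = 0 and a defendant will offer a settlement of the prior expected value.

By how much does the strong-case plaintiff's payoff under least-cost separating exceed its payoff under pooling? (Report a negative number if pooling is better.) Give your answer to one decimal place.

Least-cost separating signal: p* solves 222 = 338 − 23·p*, so p* = (338 − 222)/23 ≈ 5.0435.
Strong-case type's separating payoff: 338 − 14 × p* = 338 − 14 × (338 − 222)/23 = 338 − 1624/23 ≈ 267.391.
Pooling payoff: 0.47 × 338 + 0.53 × 222 = 276.52.
Difference: 267.391 − 276.52 = -9.129, i.e. -9.1 to one decimal place.
The strong-case type would prefer the pooling outcome.

-9.1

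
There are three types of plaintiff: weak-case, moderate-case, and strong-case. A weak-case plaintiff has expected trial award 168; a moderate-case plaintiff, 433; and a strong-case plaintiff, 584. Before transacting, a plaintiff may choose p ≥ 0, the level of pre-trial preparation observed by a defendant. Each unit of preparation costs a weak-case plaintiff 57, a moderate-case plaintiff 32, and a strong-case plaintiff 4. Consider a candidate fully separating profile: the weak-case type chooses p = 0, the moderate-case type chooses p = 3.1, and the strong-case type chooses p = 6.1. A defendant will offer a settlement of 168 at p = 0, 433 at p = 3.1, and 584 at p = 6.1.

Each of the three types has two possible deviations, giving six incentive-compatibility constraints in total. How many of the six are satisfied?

Moderate-case (own payoff 433 − 32×3.1 = 333.8): to p=0 gives 168 → no gain ✓; to p=6.1 gives 584 − 32×6.1 = 388.8 → profitable ✗.
Strong-case (own payoff 584 − 4×6.1 = 559.6): to p=0 gives 168 → no gain ✓; to p=3.1 gives 433 − 4×3.1 = 420.6 → no gain ✓.
Weak-case (own payoff 168): to p=3.1 gives 433 − 57×3.1 = 256.3 → profitable ✗; to p=6.1 gives 584 − 57×6.1 = 236.3 → profitable ✗.
3 of the 6 constraints hold; not an equilibrium.

3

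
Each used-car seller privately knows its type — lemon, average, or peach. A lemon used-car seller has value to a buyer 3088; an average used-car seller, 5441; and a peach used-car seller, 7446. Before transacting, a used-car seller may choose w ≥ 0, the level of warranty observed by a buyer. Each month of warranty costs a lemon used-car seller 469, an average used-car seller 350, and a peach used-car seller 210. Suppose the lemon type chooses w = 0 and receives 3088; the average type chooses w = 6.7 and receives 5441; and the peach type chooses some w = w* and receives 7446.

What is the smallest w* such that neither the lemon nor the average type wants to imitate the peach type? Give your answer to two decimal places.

Average type (on-path payoff 5441 − 350×6.7 = 3096) won't mimic when 3096 ≥ 7446 − 350·w*, i.e. w* ≥ 12.43.
Lemon type (on-path payoff 3088) won't mimic when 3088 ≥ 7446 − 469·w*, i.e. w* ≥ 9.29.
Both must hold, so w* = max(9.29, 12.43) = 12.43. The average type's constraint binds.

12.43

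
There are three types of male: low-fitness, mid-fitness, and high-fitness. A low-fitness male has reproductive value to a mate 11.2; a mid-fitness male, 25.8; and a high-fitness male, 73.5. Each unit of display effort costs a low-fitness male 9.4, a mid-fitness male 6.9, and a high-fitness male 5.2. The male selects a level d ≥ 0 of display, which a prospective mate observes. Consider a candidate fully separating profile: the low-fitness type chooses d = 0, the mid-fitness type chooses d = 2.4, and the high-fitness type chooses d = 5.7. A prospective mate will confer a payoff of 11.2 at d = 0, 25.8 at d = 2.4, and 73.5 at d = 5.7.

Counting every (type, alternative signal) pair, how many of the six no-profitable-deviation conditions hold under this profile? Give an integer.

Mid-fitness (own payoff 25.8 − 6.9×2.4 = 9.24): to d=0 gives 11.2 → profitable ✗; to d=5.7 gives 73.5 − 6.9×5.7 = 34.17 → profitable ✗.
Low-fitness (own payoff 11.2): to d=2.4 gives 25.8 − 9.4×2.4 = 3.24 → no gain ✓; to d=5.7 gives 73.5 − 9.4×5.7 = 19.92 → profitable ✗.
High-fitness (own payoff 73.5 − 5.2×5.7 = 43.86): to d=0 gives 11.2 → no gain ✓; to d=2.4 gives 25.8 − 5.2×2.4 = 13.32 → no gain ✓.
3 of the 6 constraints hold; not an equilibrium.

3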